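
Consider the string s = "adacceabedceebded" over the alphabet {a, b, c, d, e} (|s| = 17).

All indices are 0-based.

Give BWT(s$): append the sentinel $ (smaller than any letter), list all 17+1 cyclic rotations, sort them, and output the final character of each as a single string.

ded$eaacdeaebcedbc

rank  rotation            last
    0  $adacceabedceebded  d
    1  abedceebded$adacce  e
    2  acceabedceebded$ad  d
    3  adacceabedceebded$  $
    4  bded$adacceabedcee  e
    5  bedceebded$adaccea  a
    6  cceabedceebded$ada  a
    7  ceabedceebded$adac  c
    8  ceebded$adacceabed  d
    9  d$adacceabedceebde  e
   10  dacceabedceebded$a  a
   11  dceebded$adacceabe  e
   12  ded$adacceabedceeb  b
   13  eabedceebded$adacc  c
   14  ebded$adacceabedce  e
   15  ed$adacceabedceebd  d
   16  edceebded$adacceab  b
   17  eebded$adacceabedc  c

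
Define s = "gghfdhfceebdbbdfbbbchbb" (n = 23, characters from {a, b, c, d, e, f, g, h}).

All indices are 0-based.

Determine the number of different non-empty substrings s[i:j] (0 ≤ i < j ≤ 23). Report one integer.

255

rank→(start, suffix):
  0 → (22, 'b')
  1 → (21, 'bb')
  2 → (16, 'bbbchbb')
  3 → (17, 'bbchbb')
  4 → (12, 'bbdfbbbchbb')
  5 → (18, 'bchbb')
  6 → (10, 'bdbbdfbbbchbb')
  7 → (13, 'bdfbbbchbb')
  8 → (7, 'ceebdbbdfbbbchbb')
  9 → (19, 'chbb')
  10 → (11, 'dbbdfbbbchbb')
  11 → (14, 'dfbbbchbb')
  12 → (4, 'dhfceebdbbdfbbbchbb')
  13 → (9, 'ebdbbdfbbbchbb')
  14 → (8, 'eebdbbdfbbbchbb')
  15 → (15, 'fbbbchbb')
  16 → (6, 'fceebdbbdfbbbchbb')
  17 → (3, 'fdhfceebdbbdfbbbchbb')
  18 → (0, 'gghfdhfceebdbbdfbbbchbb')
  19 → (1, 'ghfdhfceebdbbdfbbbchbb')
  20 → (20, 'hbb')
  21 → (5, 'hfceebdbbdfbbbchbb')
  22 → (2, 'hfdhfceebdbbdfbbbchbb')

SA = [22, 21, 16, 17, 12, 18, 10, 13, 7, 19, 11, 14, 4, 9, 8, 15, 6, 3, 0, 1, 20, 5, 2]
rank  pair      lcp
   1  s[22:],s[21:]  1  'b'
   2  s[21:],s[16:]  2  'bb'
   3  s[16:],s[17:]  2  'bb'
   4  s[17:],s[12:]  2  'bb'
   5  s[12:],s[18:]  1  'b'
   6  s[18:],s[10:]  1  'b'
   7  s[10:],s[13:]  2  'bd'
   8  s[13:],s[7:]  0  ''
   9  s[7:],s[19:]  1  'c'
  10  s[19:],s[11:]  0  ''
  11  s[11:],s[14:]  1  'd'
  12  s[14:],s[4:]  1  'd'
  13  s[4:],s[9:]  0  ''
  14  s[9:],s[8:]  1  'e'
  15  s[8:],s[15:]  0  ''
  16  s[15:],s[6:]  1  'f'
  17  s[6:],s[3:]  1  'f'
  18  s[3:],s[0:]  0  ''
  19  s[0:],s[1:]  1  'g'
  20  s[1:],s[20:]  0  ''
  21  s[20:],s[5:]  1  'h'
  22  s[5:],s[2:]  2  'hf'

n(n+1)/2 = 23·24/2 = 276
Σ LCP = 0 + 1 + 2 + 2 + 2 + 1 + 1 + 2 + 0 + 1 + 0 + 1 + 1 + 0 + 1 + 0 + 1 + 1 + 0 + 1 + 0 + 1 + 2 = 21
distinct = 276 − 21 = 255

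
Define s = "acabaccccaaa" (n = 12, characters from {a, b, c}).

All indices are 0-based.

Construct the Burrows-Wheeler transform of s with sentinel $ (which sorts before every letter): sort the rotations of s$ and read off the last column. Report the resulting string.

aaacc$bacacca

rank  rotation       last
    0  $acabaccccaaa  a
    1  a$acabaccccaa  a
    2  aa$acabacccca  a
    3  aaa$acabacccc  c
    4  abaccccaaa$ac  c
    5  acabaccccaaa$  $
    6  accccaaa$acab  b
    7  baccccaaa$aca  a
    8  caaa$acabaccc  c
    9  cabaccccaaa$a  a
   10  ccaaa$acabacc  c
   11  cccaaa$acabac  c
   12  ccccaaa$acaba  a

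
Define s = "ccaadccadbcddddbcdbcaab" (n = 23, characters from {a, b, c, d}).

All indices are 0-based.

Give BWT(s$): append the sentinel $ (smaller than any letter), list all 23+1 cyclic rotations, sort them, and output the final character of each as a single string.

rank  rotation                  last
    0  $ccaadccadbcddddbcdbcaab  b
    1  aab$ccaadccadbcddddbcdbc  c
    2  aadccadbcddddbcdbcaab$cc  c
    3  ab$ccaadccadbcddddbcdbca  a
    4  adbcddddbcdbcaab$ccaadcc  c
    5  adccadbcddddbcdbcaab$cca  a
    6  b$ccaadccadbcddddbcdbcaa  a
    7  bcaab$ccaadccadbcddddbcd  d
    8  bcdbcaab$ccaadccadbcdddd  d
    9  bcddddbcdbcaab$ccaadccad  d
   10  caab$ccaadccadbcddddbcdb  b
   11  caadccadbcddddbcdbcaab$c  c
   12  cadbcddddbcdbcaab$ccaadc  c
   13  ccaadccadbcddddbcdbcaab$  $
   14  ccadbcddddbcdbcaab$ccaad  d
   15  cdbcaab$ccaadccadbcddddb  b
   16  cddddbcdbcaab$ccaadccadb  b
   17  dbcaab$ccaadccadbcddddbc  c
   18  dbcdbcaab$ccaadccadbcddd  d
   19  dbcddddbcdbcaab$ccaadcca  a
   20  dccadbcddddbcdbcaab$ccaa  a
   21  ddbcdbcaab$ccaadccadbcdd  d
   22  dddbcdbcaab$ccaadccadbcd  d
   23  ddddbcdbcaab$ccaadccadbc  c

bccacaadddbcc$dbbcdaaddc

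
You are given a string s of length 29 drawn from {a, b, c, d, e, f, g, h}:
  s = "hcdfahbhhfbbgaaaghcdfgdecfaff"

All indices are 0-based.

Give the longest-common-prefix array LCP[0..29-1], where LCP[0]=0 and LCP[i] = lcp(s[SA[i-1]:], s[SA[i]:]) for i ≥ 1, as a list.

rank | idx | suffix
   0 |  13 | aaaghcdfgdecfaff
   1 |  14 | aaghcdfgdecfaff
   2 |  26 | aff
   3 |  15 | aghcdfgdecfaff
   4 |   4 | ahbhhfbbgaaaghcdfgdecfaff
   5 |  10 | bbgaaaghcdfgdecfaff
   6 |  11 | bgaaaghcdfgdecfaff
   7 |   6 | bhhfbbgaaaghcdfgdecfaff
   8 |   1 | cdfahbhhfbbgaaaghcdfgdecfaff
   9 |  18 | cdfgdecfaff
  10 |  24 | cfaff
  11 |  22 | decfaff
  12 |   2 | dfahbhhfbbgaaaghcdfgdecfaff
  13 |  19 | dfgdecfaff
  14 |  23 | ecfaff
  15 |  28 | f
  16 |  25 | faff
  17 |   3 | fahbhhfbbgaaaghcdfgdecfaff
  18 |   9 | fbbgaaaghcdfgdecfaff
  19 |  27 | ff
  20 |  20 | fgdecfaff
  21 |  12 | gaaaghcdfgdecfaff
  22 |  21 | gdecfaff
  23 |  16 | ghcdfgdecfaff
  24 |   5 | hbhhfbbgaaaghcdfgdecfaff
  25 |   0 | hcdfahbhhfbbgaaaghcdfgdecfaff
  26 |  17 | hcdfgdecfaff
  27 |   8 | hfbbgaaaghcdfgdecfaff
  28 |   7 | hhfbbgaaaghcdfgdecfaff

SA = [13, 14, 26, 15, 4, 10, 11, 6, 1, 18, 24, 22, 2, 19, 23, 28, 25, 3, 9, 27, 20, 12, 21, 16, 5, 0, 17, 8, 7]
i: (SA[i-1],SA[i]) lcp shared
  1: (13,14) 2 'aa'
  2: (14,26) 1 'a'
  3: (26,15) 1 'a'
  4: (15,4) 1 'a'
  5: (4,10) 0 ''
  6: (10,11) 1 'b'
  7: (11,6) 1 'b'
  8: (6,1) 0 ''
  9: (1,18) 3 'cdf'
  10: (18,24) 1 'c'
  11: (24,22) 0 ''
  12: (22,2) 1 'd'
  13: (2,19) 2 'df'
  14: (19,23) 0 ''
  15: (23,28) 0 ''
  16: (28,25) 1 'f'
  17: (25,3) 2 'fa'
  18: (3,9) 1 'f'
  19: (9,27) 1 'f'
  20: (27,20) 1 'f'
  21: (20,12) 0 ''
  22: (12,21) 1 'g'
  23: (21,16) 1 'g'
  24: (16,5) 0 ''
  25: (5,0) 1 'h'
  26: (0,17) 4 'hcdf'
  27: (17,8) 1 'h'
  28: (8,7) 1 'h'

[0, 2, 1, 1, 1, 0, 1, 1, 0, 3, 1, 0, 1, 2, 0, 0, 1, 2, 1, 1, 1, 0, 1, 1, 0, 1, 4, 1, 1]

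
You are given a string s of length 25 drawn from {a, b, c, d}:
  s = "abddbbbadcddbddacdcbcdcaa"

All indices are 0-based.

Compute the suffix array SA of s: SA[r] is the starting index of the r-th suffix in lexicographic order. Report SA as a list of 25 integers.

rank→(start, suffix):
  0 → (24, 'a')
  1 → (23, 'aa')
  2 → (0, 'abddbbbadcddbddacdcbcdcaa')
  3 → (15, 'acdcbcdcaa')
  4 → (7, 'adcddbddacdcbcdcaa')
  5 → (6, 'badcddbddacdcbcdcaa')
  6 → (5, 'bbadcddbddacdcbcdcaa')
  7 → (4, 'bbbadcddbddacdcbcdcaa')
  8 → (19, 'bcdcaa')
  9 → (12, 'bddacdcbcdcaa')
  10 → (1, 'bddbbbadcddbddacdcbcdcaa')
  11 → (22, 'caa')
  12 → (18, 'cbcdcaa')
  13 → (20, 'cdcaa')
  14 → (16, 'cdcbcdcaa')
  15 → (9, 'cddbddacdcbcdcaa')
  16 → (14, 'dacdcbcdcaa')
  17 → (3, 'dbbbadcddbddacdcbcdcaa')
  18 → (11, 'dbddacdcbcdcaa')
  19 → (21, 'dcaa')
  20 → (17, 'dcbcdcaa')
  21 → (8, 'dcddbddacdcbcdcaa')
  22 → (13, 'ddacdcbcdcaa')
  23 → (2, 'ddbbbadcddbddacdcbcdcaa')
  24 → (10, 'ddbddacdcbcdcaa')

[24, 23, 0, 15, 7, 6, 5, 4, 19, 12, 1, 22, 18, 20, 16, 9, 14, 3, 11, 21, 17, 8, 13, 2, 10]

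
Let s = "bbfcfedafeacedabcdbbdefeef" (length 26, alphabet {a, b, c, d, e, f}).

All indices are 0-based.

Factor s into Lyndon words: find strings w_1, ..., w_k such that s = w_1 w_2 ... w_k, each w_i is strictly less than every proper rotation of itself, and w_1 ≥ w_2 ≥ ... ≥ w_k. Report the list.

["bbfcfed", "afe", "aced", "abcdbbdefeef"]

emit factor 1: 'bbfcfed' (i=0, period=7)
emit factor 2: 'afe' (i=7, period=3)
emit factor 3: 'aced' (i=10, period=4)
emit factor 4: 'abcdbbdefeef' (i=14, period=12)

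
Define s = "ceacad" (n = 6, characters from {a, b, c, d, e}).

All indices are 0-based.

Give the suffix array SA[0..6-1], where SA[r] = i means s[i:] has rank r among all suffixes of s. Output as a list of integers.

[2, 4, 3, 0, 5, 1]

rank→(start, suffix):
  0 → (2, 'acad')
  1 → (4, 'ad')
  2 → (3, 'cad')
  3 → (0, 'ceacad')
  4 → (5, 'd')
  5 → (1, 'eacad')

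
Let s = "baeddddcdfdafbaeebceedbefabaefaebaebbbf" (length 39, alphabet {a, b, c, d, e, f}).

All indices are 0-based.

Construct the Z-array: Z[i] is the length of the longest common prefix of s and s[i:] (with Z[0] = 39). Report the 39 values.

Z[0]=39
i=1: fresh scan; Z[1]=0
i=2: fresh scan; Z[2]=0
i=3: fresh scan; Z[3]=0
i=4: fresh scan; Z[4]=0
i=5: fresh scan; Z[5]=0
i=6: fresh scan; Z[6]=0
i=7: fresh scan; Z[7]=0
i=8: fresh scan; Z[8]=0
i=9: fresh scan; Z[9]=0
i=10: fresh scan; Z[10]=0
i=11: fresh scan; Z[11]=0
i=12: fresh scan; Z[12]=0
i=13: fresh scan; Z[13]=3 scan→box=[13,16)
i=14: min(r-i=2, Z[1]=0)=0; Z[14]=0
i=15: min(r-i=1, Z[2]=0)=0; Z[15]=0
i=16: fresh scan; Z[16]=0
i=17: fresh scan; Z[17]=1 scan→box=[17,18)
i=18: fresh scan; Z[18]=0
i=19: fresh scan; Z[19]=0
i=20: fresh scan; Z[20]=0
i=21: fresh scan; Z[21]=0
i=22: fresh scan; Z[22]=1 scan→box=[22,23)
i=23: fresh scan; Z[23]=0
i=24: fresh scan; Z[24]=0
i=25: fresh scan; Z[25]=0
i=26: fresh scan; Z[26]=3 scan→box=[26,29)
i=27: min(r-i=2, Z[1]=0)=0; Z[27]=0
i=28: min(r-i=1, Z[2]=0)=0; Z[28]=0
i=29: fresh scan; Z[29]=0
i=30: fresh scan; Z[30]=0
i=31: fresh scan; Z[31]=0
i=32: fresh scan; Z[32]=3 scan→box=[32,35)
i=33: min(r-i=2, Z[1]=0)=0; Z[33]=0
i=34: min(r-i=1, Z[2]=0)=0; Z[34]=0
i=35: fresh scan; Z[35]=1 scan→box=[35,36)
i=36: fresh scan; Z[36]=1 scan→box=[36,37)
i=37: fresh scan; Z[37]=1 scan→box=[37,38)
i=38: fresh scan; Z[38]=0

[39, 0, 0, 0, 0, 0, 0, 0, 0, 0, 0, 0, 0, 3, 0, 0, 0, 1, 0, 0, 0, 0, 1, 0, 0, 0, 3, 0, 0, 0, 0, 0, 3, 0, 0, 1, 1, 1, 0]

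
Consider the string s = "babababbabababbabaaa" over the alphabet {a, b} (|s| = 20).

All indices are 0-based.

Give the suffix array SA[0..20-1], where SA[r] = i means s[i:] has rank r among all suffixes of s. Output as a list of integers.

[19, 18, 17, 15, 8, 1, 10, 3, 12, 5, 16, 14, 7, 0, 9, 2, 11, 4, 13, 6]

sorted suffixes:
  #0 SA[0]=19  'a'
  #1 SA[1]=18  'aa'
  #2 SA[2]=17  'aaa'
  #3 SA[3]=15  'abaaa'
  #4 SA[4]=8  'abababbabaaa'
  #5 SA[5]=1  'abababbabababbabaaa'
  #6 SA[6]=10  'ababbabaaa'
  #7 SA[7]=3  'ababbabababbabaaa'
  #8 SA[8]=12  'abbabaaa'
  #9 SA[9]=5  'abbabababbabaaa'
  #10 SA[10]=16  'baaa'
  #11 SA[11]=14  'babaaa'
  #12 SA[12]=7  'babababbabaaa'
  #13 SA[13]=0  'babababbabababbabaaa'
  #14 SA[14]=9  'bababbabaaa'
  #15 SA[15]=2  'bababbabababbabaaa'
  #16 SA[16]=11  'babbabaaa'
  #17 SA[17]=4  'babbabababbabaaa'
  #18 SA[18]=13  'bbabaaa'
  #19 SA[19]=6  'bbabababbabaaa'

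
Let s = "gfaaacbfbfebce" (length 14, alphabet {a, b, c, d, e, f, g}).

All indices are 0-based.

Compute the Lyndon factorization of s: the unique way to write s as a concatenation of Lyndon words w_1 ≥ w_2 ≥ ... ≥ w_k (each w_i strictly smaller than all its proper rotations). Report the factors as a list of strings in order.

emit factor 1: 'g' (i=0, period=1)
emit factor 2: 'f' (i=1, period=1)
emit factor 3: 'aaacbfbfebce' (i=2, period=12)

["g", "f", "aaacbfbfebce"]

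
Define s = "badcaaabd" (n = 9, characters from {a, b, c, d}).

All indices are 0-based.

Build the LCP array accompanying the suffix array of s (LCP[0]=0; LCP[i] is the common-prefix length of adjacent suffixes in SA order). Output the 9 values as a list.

rank | idx | suffix
   0 |   4 | aaabd
   1 |   5 | aabd
   2 |   6 | abd
   3 |   1 | adcaaabd
   4 |   0 | badcaaabd
   5 |   7 | bd
   6 |   3 | caaabd
   7 |   8 | d
   8 |   2 | dcaaabd

SA = [4, 5, 6, 1, 0, 7, 3, 8, 2]
[i] adj suffixes → lcp
  [1] 4/5 → 2 ('aa')
  [2] 5/6 → 1 ('a')
  [3] 6/1 → 1 ('a')
  [4] 1/0 → 0 ('')
  [5] 0/7 → 1 ('b')
  [6] 7/3 → 0 ('')
  [7] 3/8 → 0 ('')
  [8] 8/2 → 1 ('d')

[0, 2, 1, 1, 0, 1, 0, 0, 1]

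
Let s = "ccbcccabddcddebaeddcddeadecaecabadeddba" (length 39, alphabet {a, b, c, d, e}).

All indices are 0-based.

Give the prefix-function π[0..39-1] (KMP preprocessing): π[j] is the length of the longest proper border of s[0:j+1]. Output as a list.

π[0] = 0
j=1 s[j]='c': π[1]=1 (border 'c')
j=2 s[j]='b': k: 1→0; π[2]=0 (border '')
j=3 s[j]='c': π[3]=1 (border 'c')
j=4 s[j]='c': π[4]=2 (border 'cc')
j=5 s[j]='c': k: 2→1; π[5]=2 (border 'cc')
j=6 s[j]='a': k: 2→1→0; π[6]=0 (border '')
j=7 s[j]='b': π[7]=0 (border '')
j=8 s[j]='d': π[8]=0 (border '')
j=9 s[j]='d': π[9]=0 (border '')
j=10 s[j]='c': π[10]=1 (border 'c')
j=11 s[j]='d': k: 1→0; π[11]=0 (border '')
j=12 s[j]='d': π[12]=0 (border '')
j=13 s[j]='e': π[13]=0 (border '')
j=14 s[j]='b': π[14]=0 (border '')
j=15 s[j]='a': π[15]=0 (border '')
j=16 s[j]='e': π[16]=0 (border '')
j=17 s[j]='d': π[17]=0 (border '')
j=18 s[j]='d': π[18]=0 (border '')
j=19 s[j]='c': π[19]=1 (border 'c')
j=20 s[j]='d': k: 1→0; π[20]=0 (border '')
j=21 s[j]='d': π[21]=0 (border '')
j=22 s[j]='e': π[22]=0 (border '')
j=23 s[j]='a': π[23]=0 (border '')
j=24 s[j]='d': π[24]=0 (border '')
j=25 s[j]='e': π[25]=0 (border '')
j=26 s[j]='c': π[26]=1 (border 'c')
j=27 s[j]='a': k: 1→0; π[27]=0 (border '')
j=28 s[j]='e': π[28]=0 (border '')
j=29 s[j]='c': π[29]=1 (border 'c')
j=30 s[j]='a': k: 1→0; π[30]=0 (border '')
j=31 s[j]='b': π[31]=0 (border '')
j=32 s[j]='a': π[32]=0 (border '')
j=33 s[j]='d': π[33]=0 (border '')
j=34 s[j]='e': π[34]=0 (border '')
j=35 s[j]='d': π[35]=0 (border '')
j=36 s[j]='d': π[36]=0 (border '')
j=37 s[j]='b': π[37]=0 (border '')
j=38 s[j]='a': π[38]=0 (border '')

[0, 1, 0, 1, 2, 2, 0, 0, 0, 0, 1, 0, 0, 0, 0, 0, 0, 0, 0, 1, 0, 0, 0, 0, 0, 0, 1, 0, 0, 1, 0, 0, 0, 0, 0, 0, 0, 0, 0]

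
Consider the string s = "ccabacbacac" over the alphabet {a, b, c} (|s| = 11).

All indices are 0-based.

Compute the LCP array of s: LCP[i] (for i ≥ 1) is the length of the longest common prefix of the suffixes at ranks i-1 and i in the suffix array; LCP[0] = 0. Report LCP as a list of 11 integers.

rank | idx | suffix
   0 |   2 | abacbacac
   1 |   9 | ac
   2 |   7 | acac
   3 |   4 | acbacac
   4 |   6 | bacac
   5 |   3 | bacbacac
   6 |  10 | c
   7 |   1 | cabacbacac
   8 |   8 | cac
   9 |   5 | cbacac
  10 |   0 | ccabacbacac

SA = [2, 9, 7, 4, 6, 3, 10, 1, 8, 5, 0]
rank  pair      lcp
   1  s[2:],s[9:]  1  'a'
   2  s[9:],s[7:]  2  'ac'
   3  s[7:],s[4:]  2  'ac'
   4  s[4:],s[6:]  0  ''
   5  s[6:],s[3:]  3  'bac'
   6  s[3:],s[10:]  0  ''
   7  s[10:],s[1:]  1  'c'
   8  s[1:],s[8:]  2  'ca'
   9  s[8:],s[5:]  1  'c'
  10  s[5:],s[0:]  1  'c'

[0, 1, 2, 2, 0, 3, 0, 1, 2, 1, 1]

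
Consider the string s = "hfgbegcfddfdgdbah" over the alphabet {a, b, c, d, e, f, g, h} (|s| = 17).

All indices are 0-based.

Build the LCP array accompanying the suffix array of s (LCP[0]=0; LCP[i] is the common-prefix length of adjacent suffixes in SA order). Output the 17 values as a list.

[0, 0, 1, 0, 0, 1, 1, 1, 0, 0, 2, 1, 0, 1, 1, 0, 1]

rank | idx | suffix
   0 |  15 | ah
   1 |  14 | bah
   2 |   3 | begcfddfdgdbah
   3 |   6 | cfddfdgdbah
   4 |  13 | dbah
   5 |   8 | ddfdgdbah
   6 |   9 | dfdgdbah
   7 |  11 | dgdbah
   8 |   4 | egcfddfdgdbah
   9 |   7 | fddfdgdbah
  10 |  10 | fdgdbah
  11 |   1 | fgbegcfddfdgdbah
  12 |   2 | gbegcfddfdgdbah
  13 |   5 | gcfddfdgdbah
  14 |  12 | gdbah
  15 |  16 | h
  16 |   0 | hfgbegcfddfdgdbah

SA = [15, 14, 3, 6, 13, 8, 9, 11, 4, 7, 10, 1, 2, 5, 12, 16, 0]
[i] adj suffixes → lcp
  [1] 15/14 → 0 ('')
  [2] 14/3 → 1 ('b')
  [3] 3/6 → 0 ('')
  [4] 6/13 → 0 ('')
  [5] 13/8 → 1 ('d')
  [6] 8/9 → 1 ('d')
  [7] 9/11 → 1 ('d')
  [8] 11/4 → 0 ('')
  [9] 4/7 → 0 ('')
  [10] 7/10 → 2 ('fd')
  [11] 10/1 → 1 ('f')
  [12] 1/2 → 0 ('')
  [13] 2/5 → 1 ('g')
  [14] 5/12 → 1 ('g')
  [15] 12/16 → 0 ('')
  [16] 16/0 → 1 ('h')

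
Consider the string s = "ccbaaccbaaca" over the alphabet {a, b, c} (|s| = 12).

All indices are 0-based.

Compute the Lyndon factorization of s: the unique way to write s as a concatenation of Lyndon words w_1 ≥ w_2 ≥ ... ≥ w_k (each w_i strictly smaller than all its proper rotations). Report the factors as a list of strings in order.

emit factor 1: 'c' (i=0, period=1)
emit factor 2: 'c' (i=1, period=1)
emit factor 3: 'b' (i=2, period=1)
emit factor 4: 'aaccb' (i=3, period=5)
emit factor 5: 'aac' (i=8, period=3)
emit factor 6: 'a' (i=11, period=1)

["c", "c", "b", "aaccb", "aac", "a"]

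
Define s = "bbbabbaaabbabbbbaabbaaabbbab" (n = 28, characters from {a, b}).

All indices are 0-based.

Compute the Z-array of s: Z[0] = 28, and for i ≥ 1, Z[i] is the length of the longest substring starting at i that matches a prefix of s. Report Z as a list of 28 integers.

[28, 2, 1, 0, 2, 1, 0, 0, 0, 2, 1, 0, 3, 4, 2, 1, 0, 0, 2, 1, 0, 0, 0, 5, 2, 1, 0, 1]

Z[0]=28
i=1: i≥r, start 0; Z[1]=2 scan→box=[1,3)
i=2: min(r-i=1, Z[1]=2)=1; Z[2]=1
i=3: i≥r, start 0; Z[3]=0
i=4: i≥r, start 0; Z[4]=2 scan→box=[4,6)
i=5: min(r-i=1, Z[1]=2)=1; Z[5]=1
i=6: i≥r, start 0; Z[6]=0
i=7: i≥r, start 0; Z[7]=0
i=8: i≥r, start 0; Z[8]=0
i=9: i≥r, start 0; Z[9]=2 scan→box=[9,11)
i=10: min(r-i=1, Z[1]=2)=1; Z[10]=1
i=11: i≥r, start 0; Z[11]=0
i=12: i≥r, start 0; Z[12]=3 scan→box=[12,15)
i=13: min(r-i=2, Z[1]=2)=2; Z[13]=4 scan→box=[13,17)
i=14: min(r-i=3, Z[1]=2)=2; Z[14]=2
i=15: min(r-i=2, Z[2]=1)=1; Z[15]=1
i=16: min(r-i=1, Z[3]=0)=0; Z[16]=0
i=17: i≥r, start 0; Z[17]=0
i=18: i≥r, start 0; Z[18]=2 scan→box=[18,20)
i=19: min(r-i=1, Z[1]=2)=1; Z[19]=1
i=20: i≥r, start 0; Z[20]=0
i=21: i≥r, start 0; Z[21]=0
i=22: i≥r, start 0; Z[22]=0
i=23: i≥r, start 0; Z[23]=5 scan→box=[23,28)
i=24: min(r-i=4, Z[1]=2)=2; Z[24]=2
i=25: min(r-i=3, Z[2]=1)=1; Z[25]=1
i=26: min(r-i=2, Z[3]=0)=0; Z[26]=0
i=27: min(r-i=1, Z[4]=2)=1; Z[27]=1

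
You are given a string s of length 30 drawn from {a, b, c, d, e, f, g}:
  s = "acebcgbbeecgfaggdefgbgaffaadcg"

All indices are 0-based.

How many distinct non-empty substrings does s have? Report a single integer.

sorted suffixes:
  #0 SA[0]=25  'aadcg'
  #1 SA[1]=0  'acebcgbbeecgfaggdefgbgaffaadcg'
  #2 SA[2]=26  'adcg'
  #3 SA[3]=22  'affaadcg'
  #4 SA[4]=13  'aggdefgbgaffaadcg'
  #5 SA[5]=6  'bbeecgfaggdefgbgaffaadcg'
  #6 SA[6]=3  'bcgbbeecgfaggdefgbgaffaadcg'
  #7 SA[7]=7  'beecgfaggdefgbgaffaadcg'
  #8 SA[8]=20  'bgaffaadcg'
  #9 SA[9]=1  'cebcgbbeecgfaggdefgbgaffaadcg'
  #10 SA[10]=28  'cg'
  #11 SA[11]=4  'cgbbeecgfaggdefgbgaffaadcg'
  #12 SA[12]=10  'cgfaggdefgbgaffaadcg'
  #13 SA[13]=27  'dcg'
  #14 SA[14]=16  'defgbgaffaadcg'
  #15 SA[15]=2  'ebcgbbeecgfaggdefgbgaffaadcg'
  #16 SA[16]=9  'ecgfaggdefgbgaffaadcg'
  #17 SA[17]=8  'eecgfaggdefgbgaffaadcg'
  #18 SA[18]=17  'efgbgaffaadcg'
  #19 SA[19]=24  'faadcg'
  #20 SA[20]=12  'faggdefgbgaffaadcg'
  #21 SA[21]=23  'ffaadcg'
  #22 SA[22]=18  'fgbgaffaadcg'
  #23 SA[23]=29  'g'
  #24 SA[24]=21  'gaffaadcg'
  #25 SA[25]=5  'gbbeecgfaggdefgbgaffaadcg'
  #26 SA[26]=19  'gbgaffaadcg'
  #27 SA[27]=15  'gdefgbgaffaadcg'
  #28 SA[28]=11  'gfaggdefgbgaffaadcg'
  #29 SA[29]=14  'ggdefgbgaffaadcg'

SA = [25, 0, 26, 22, 13, 6, 3, 7, 20, 1, 28, 4, 10, 27, 16, 2, 9, 8, 17, 24, 12, 23, 18, 29, 21, 5, 19, 15, 11, 14]
[i] adj suffixes → lcp
  [1] 25/0 → 1 ('a')
  [2] 0/26 → 1 ('a')
  [3] 26/22 → 1 ('a')
  [4] 22/13 → 1 ('a')
  [5] 13/6 → 0 ('')
  [6] 6/3 → 1 ('b')
  [7] 3/7 → 1 ('b')
  [8] 7/20 → 1 ('b')
  [9] 20/1 → 0 ('')
  [10] 1/28 → 1 ('c')
  [11] 28/4 → 2 ('cg')
  [12] 4/10 → 2 ('cg')
  [13] 10/27 → 0 ('')
  [14] 27/16 → 1 ('d')
  [15] 16/2 → 0 ('')
  [16] 2/9 → 1 ('e')
  [17] 9/8 → 1 ('e')
  [18] 8/17 → 1 ('e')
  [19] 17/24 → 0 ('')
  [20] 24/12 → 2 ('fa')
  [21] 12/23 → 1 ('f')
  [22] 23/18 → 1 ('f')
  [23] 18/29 → 0 ('')
  [24] 29/21 → 1 ('g')
  [25] 21/5 → 1 ('g')
  [26] 5/19 → 2 ('gb')
  [27] 19/15 → 1 ('g')
  [28] 15/11 → 1 ('g')
  [29] 11/14 → 1 ('g')

n(n+1)/2 = 30·31/2 = 465
Σ LCP = 0 + 1 + 1 + 1 + 1 + 0 + 1 + 1 + 1 + 0 + 1 + 2 + 2 + 0 + 1 + 0 + 1 + 1 + 1 + 0 + 2 + 1 + 1 + 0 + 1 + 1 + 2 + 1 + 1 + 1 = 27
distinct = 465 − 27 = 438

438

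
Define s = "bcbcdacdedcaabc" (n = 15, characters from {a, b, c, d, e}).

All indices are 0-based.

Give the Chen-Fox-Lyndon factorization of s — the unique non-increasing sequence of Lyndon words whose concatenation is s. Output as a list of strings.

["bcbcd", "acdedc", "aabc"]

emit factor 1: 'bcbcd' (i=0, period=5)
emit factor 2: 'acdedc' (i=5, period=6)
emit factor 3: 'aabc' (i=11, period=4)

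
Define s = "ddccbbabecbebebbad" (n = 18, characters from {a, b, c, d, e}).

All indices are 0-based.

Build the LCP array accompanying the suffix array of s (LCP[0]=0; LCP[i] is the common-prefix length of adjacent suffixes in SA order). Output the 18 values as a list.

rank | idx | suffix
   0 |   6 | abecbebebbad
   1 |  16 | ad
   2 |   5 | babecbebebbad
   3 |  15 | bad
   4 |   4 | bbabecbebebbad
   5 |  14 | bbad
   6 |  12 | bebbad
   7 |  10 | bebebbad
   8 |   7 | becbebebbad
   9 |   3 | cbbabecbebebbad
  10 |   9 | cbebebbad
  11 |   2 | ccbbabecbebebbad
  12 |  17 | d
  13 |   1 | dccbbabecbebebbad
  14 |   0 | ddccbbabecbebebbad
  15 |  13 | ebbad
  16 |  11 | ebebbad
  17 |   8 | ecbebebbad

SA = [6, 16, 5, 15, 4, 14, 12, 10, 7, 3, 9, 2, 17, 1, 0, 13, 11, 8]
[i] adj suffixes → lcp
  [1] 6/16 → 1 ('a')
  [2] 16/5 → 0 ('')
  [3] 5/15 → 2 ('ba')
  [4] 15/4 → 1 ('b')
  [5] 4/14 → 3 ('bba')
  [6] 14/12 → 1 ('b')
  [7] 12/10 → 3 ('beb')
  [8] 10/7 → 2 ('be')
  [9] 7/3 → 0 ('')
  [10] 3/9 → 2 ('cb')
  [11] 9/2 → 1 ('c')
  [12] 2/17 → 0 ('')
  [13] 17/1 → 1 ('d')
  [14] 1/0 → 1 ('d')
  [15] 0/13 → 0 ('')
  [16] 13/11 → 2 ('eb')
  [17] 11/8 → 1 ('e')

[0, 1, 0, 2, 1, 3, 1, 3, 2, 0, 2, 1, 0, 1, 1, 0, 2, 1]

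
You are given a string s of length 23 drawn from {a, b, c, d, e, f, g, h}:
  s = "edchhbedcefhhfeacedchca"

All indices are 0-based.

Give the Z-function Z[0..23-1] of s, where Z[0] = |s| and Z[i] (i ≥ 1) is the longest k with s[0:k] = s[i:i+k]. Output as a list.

[23, 0, 0, 0, 0, 0, 3, 0, 0, 1, 0, 0, 0, 0, 1, 0, 0, 4, 0, 0, 0, 0, 0]

Z[0]=23
i=1: fresh scan; Z[1]=0
i=2: fresh scan; Z[2]=0
i=3: fresh scan; Z[3]=0
i=4: fresh scan; Z[4]=0
i=5: fresh scan; Z[5]=0
i=6: fresh scan; Z[6]=3 extend→box=[6,9)
i=7: min(r-i=2, Z[1]=0)=0; Z[7]=0
i=8: min(r-i=1, Z[2]=0)=0; Z[8]=0
i=9: fresh scan; Z[9]=1 extend→box=[9,10)
i=10: fresh scan; Z[10]=0
i=11: fresh scan; Z[11]=0
i=12: fresh scan; Z[12]=0
i=13: fresh scan; Z[13]=0
i=14: fresh scan; Z[14]=1 extend→box=[14,15)
i=15: fresh scan; Z[15]=0
i=16: fresh scan; Z[16]=0
i=17: fresh scan; Z[17]=4 extend→box=[17,21)
i=18: min(r-i=3, Z[1]=0)=0; Z[18]=0
i=19: min(r-i=2, Z[2]=0)=0; Z[19]=0
i=20: min(r-i=1, Z[3]=0)=0; Z[20]=0
i=21: fresh scan; Z[21]=0
i=22: fresh scan; Z[22]=0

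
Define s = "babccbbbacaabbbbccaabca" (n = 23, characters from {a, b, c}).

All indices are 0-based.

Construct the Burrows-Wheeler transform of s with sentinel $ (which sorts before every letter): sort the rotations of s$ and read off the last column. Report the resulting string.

rank  rotation                  last
    0  $babccbbbacaabbbbccaabca  a
    1  a$babccbbbacaabbbbccaabc  c
    2  aabbbbccaabca$babccbbbac  c
    3  aabca$babccbbbacaabbbbcc  c
    4  abbbbccaabca$babccbbbaca  a
    5  abca$babccbbbacaabbbbcca  a
    6  abccbbbacaabbbbccaabca$b  b
    7  acaabbbbccaabca$babccbbb  b
    8  babccbbbacaabbbbccaabca$  $
    9  bacaabbbbccaabca$babccbb  b
   10  bbacaabbbbccaabca$babccb  b
   11  bbbacaabbbbccaabca$babcc  c
   12  bbbbccaabca$babccbbbacaa  a
   13  bbbccaabca$babccbbbacaab  b
   14  bbccaabca$babccbbbacaabb  b
   15  bca$babccbbbacaabbbbccaa  a
   16  bccaabca$babccbbbacaabbb  b
   17  bccbbbacaabbbbccaabca$ba  a
   18  ca$babccbbbacaabbbbccaab  b
   19  caabbbbccaabca$babccbbba  a
   20  caabca$babccbbbacaabbbbc  c
   21  cbbbacaabbbbccaabca$babc  c
   22  ccaabca$babccbbbacaabbbb  b
   23  ccbbbacaabbbbccaabca$bab  b

acccaabb$bbcabbababaccbb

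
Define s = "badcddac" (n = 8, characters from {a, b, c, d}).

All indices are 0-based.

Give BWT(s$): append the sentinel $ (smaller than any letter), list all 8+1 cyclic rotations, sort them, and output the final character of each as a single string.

rank  rotation   last
    0  $badcddac  c
    1  ac$badcdd  d
    2  adcddac$b  b
    3  badcddac$  $
    4  c$badcdda  a
    5  cddac$bad  d
    6  dac$badcd  d
    7  dcddac$ba  a
    8  ddac$badc  c

cdb$addac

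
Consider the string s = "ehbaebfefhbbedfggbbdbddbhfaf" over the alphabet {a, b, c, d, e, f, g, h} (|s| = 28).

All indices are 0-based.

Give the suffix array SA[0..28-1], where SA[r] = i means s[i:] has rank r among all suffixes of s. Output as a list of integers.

rank | idx | suffix
   0 |   3 | aebfefhbbedfggbbdbddbhfaf
   1 |  26 | af
   2 |   2 | baebfefhbbedfggbbdbddbhfaf
   3 |  17 | bbdbddbhfaf
   4 |  10 | bbedfggbbdbddbhfaf
   5 |  18 | bdbddbhfaf
   6 |  20 | bddbhfaf
   7 |  11 | bedfggbbdbddbhfaf
   8 |   5 | bfefhbbedfggbbdbddbhfaf
   9 |  23 | bhfaf
  10 |  19 | dbddbhfaf
  11 |  22 | dbhfaf
  12 |  21 | ddbhfaf
  13 |  13 | dfggbbdbddbhfaf
  14 |   4 | ebfefhbbedfggbbdbddbhfaf
  15 |  12 | edfggbbdbddbhfaf
  16 |   7 | efhbbedfggbbdbddbhfaf
  17 |   0 | ehbaebfefhbbedfggbbdbddbhfaf
  18 |  27 | f
  19 |  25 | faf
  20 |   6 | fefhbbedfggbbdbddbhfaf
  21 |  14 | fggbbdbddbhfaf
  22 |   8 | fhbbedfggbbdbddbhfaf
  23 |  16 | gbbdbddbhfaf
  24 |  15 | ggbbdbddbhfaf
  25 |   1 | hbaebfefhbbedfggbbdbddbhfaf
  26 |   9 | hbbedfggbbdbddbhfaf
  27 |  24 | hfaf

[3, 26, 2, 17, 10, 18, 20, 11, 5, 23, 19, 22, 21, 13, 4, 12, 7, 0, 27, 25, 6, 14, 8, 16, 15, 1, 9, 24]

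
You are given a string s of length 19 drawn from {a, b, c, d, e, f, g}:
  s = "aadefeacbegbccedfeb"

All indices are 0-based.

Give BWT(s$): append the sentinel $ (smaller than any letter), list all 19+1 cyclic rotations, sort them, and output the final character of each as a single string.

rank  rotation              last
    0  $aadefeacbegbccedfeb  b
    1  aadefeacbegbccedfeb$  $
    2  acbegbccedfeb$aadefe  e
    3  adefeacbegbccedfeb$a  a
    4  b$aadefeacbegbccedfe  e
    5  bccedfeb$aadefeacbeg  g
    6  begbccedfeb$aadefeac  c
    7  cbegbccedfeb$aadefea  a
    8  ccedfeb$aadefeacbegb  b
    9  cedfeb$aadefeacbegbc  c
   10  defeacbegbccedfeb$aa  a
   11  dfeb$aadefeacbegbcce  e
   12  eacbegbccedfeb$aadef  f
   13  eb$aadefeacbegbccedf  f
   14  edfeb$aadefeacbegbcc  c
   15  efeacbegbccedfeb$aad  d
   16  egbccedfeb$aadefeacb  b
   17  feacbegbccedfeb$aade  e
   18  feb$aadefeacbegbcced  d
   19  gbccedfeb$aadefeacbe  e

b$eaegcabcaeffcdbede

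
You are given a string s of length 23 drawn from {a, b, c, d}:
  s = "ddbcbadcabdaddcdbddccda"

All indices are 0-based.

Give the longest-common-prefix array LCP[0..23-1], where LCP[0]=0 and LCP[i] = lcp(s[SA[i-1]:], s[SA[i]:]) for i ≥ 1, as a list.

[0, 1, 1, 2, 0, 1, 1, 2, 0, 1, 1, 1, 2, 0, 2, 1, 2, 1, 2, 2, 1, 2, 3]

rank | idx | suffix
   0 |  22 | a
   1 |   8 | abdaddcdbddccda
   2 |   5 | adcabdaddcdbddccda
   3 |  11 | addcdbddccda
   4 |   4 | badcabdaddcdbddccda
   5 |   2 | bcbadcabdaddcdbddccda
   6 |   9 | bdaddcdbddccda
   7 |  16 | bddccda
   8 |   7 | cabdaddcdbddccda
   9 |   3 | cbadcabdaddcdbddccda
  10 |  19 | ccda
  11 |  20 | cda
  12 |  14 | cdbddccda
  13 |  21 | da
  14 |  10 | daddcdbddccda
  15 |   1 | dbcbadcabdaddcdbddccda
  16 |  15 | dbddccda
  17 |   6 | dcabdaddcdbddccda
  18 |  18 | dccda
  19 |  13 | dcdbddccda
  20 |   0 | ddbcbadcabdaddcdbddccda
  21 |  17 | ddccda
  22 |  12 | ddcdbddccda

SA = [22, 8, 5, 11, 4, 2, 9, 16, 7, 3, 19, 20, 14, 21, 10, 1, 15, 6, 18, 13, 0, 17, 12]
rank  pair      lcp
   1  s[22:],s[8:]  1  'a'
   2  s[8:],s[5:]  1  'a'
   3  s[5:],s[11:]  2  'ad'
   4  s[11:],s[4:]  0  ''
   5  s[4:],s[2:]  1  'b'
   6  s[2:],s[9:]  1  'b'
   7  s[9:],s[16:]  2  'bd'
   8  s[16:],s[7:]  0  ''
   9  s[7:],s[3:]  1  'c'
  10  s[3:],s[19:]  1  'c'
  11  s[19:],s[20:]  1  'c'
  12  s[20:],s[14:]  2  'cd'
  13  s[14:],s[21:]  0  ''
  14  s[21:],s[10:]  2  'da'
  15  s[10:],s[1:]  1  'd'
  16  s[1:],s[15:]  2  'db'
  17  s[15:],s[6:]  1  'd'
  18  s[6:],s[18:]  2  'dc'
  19  s[18:],s[13:]  2  'dc'
  20  s[13:],s[0:]  1  'd'
  21  s[0:],s[17:]  2  'dd'
  22  s[17:],s[12:]  3  'ddc'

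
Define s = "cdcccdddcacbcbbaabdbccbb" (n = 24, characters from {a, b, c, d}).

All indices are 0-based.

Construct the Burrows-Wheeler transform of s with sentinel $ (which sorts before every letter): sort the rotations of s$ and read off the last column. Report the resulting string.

rank  rotation                   last
    0  $cdcccdddcacbcbbaabdbccbb  b
    1  aabdbccbb$cdcccdddcacbcbb  b
    2  abdbccbb$cdcccdddcacbcbba  a
    3  acbcbbaabdbccbb$cdcccdddc  c
    4  b$cdcccdddcacbcbbaabdbccb  b
    5  baabdbccbb$cdcccdddcacbcb  b
    6  bb$cdcccdddcacbcbbaabdbcc  c
    7  bbaabdbccbb$cdcccdddcacbc  c
    8  bcbbaabdbccbb$cdcccdddcac  c
    9  bccbb$cdcccdddcacbcbbaabd  d
   10  bdbccbb$cdcccdddcacbcbbaa  a
   11  cacbcbbaabdbccbb$cdcccddd  d
   12  cbb$cdcccdddcacbcbbaabdbc  c
   13  cbbaabdbccbb$cdcccdddcacb  b
   14  cbcbbaabdbccbb$cdcccdddca  a
   15  ccbb$cdcccdddcacbcbbaabdb  b
   16  cccdddcacbcbbaabdbccbb$cd  d
   17  ccdddcacbcbbaabdbccbb$cdc  c
   18  cdcccdddcacbcbbaabdbccbb$  $
   19  cdddcacbcbbaabdbccbb$cdcc  c
   20  dbccbb$cdcccdddcacbcbbaab  b
   21  dcacbcbbaabdbccbb$cdcccdd  d
   22  dcccdddcacbcbbaabdbccbb$c  c
   23  ddcacbcbbaabdbccbb$cdcccd  d
   24  dddcacbcbbaabdbccbb$cdccc  c

bbacbbcccdadcbabdc$cbdcdc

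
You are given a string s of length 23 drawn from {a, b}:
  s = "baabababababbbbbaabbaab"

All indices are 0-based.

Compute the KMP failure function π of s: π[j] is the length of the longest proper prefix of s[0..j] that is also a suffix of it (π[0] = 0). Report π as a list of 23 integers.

[0, 0, 0, 1, 2, 1, 2, 1, 2, 1, 2, 1, 1, 1, 1, 1, 2, 3, 4, 1, 2, 3, 4]

π[0] = 0
j=1 s[j]='a': π[1]=0 (border '')
j=2 s[j]='a': π[2]=0 (border '')
j=3 s[j]='b': π[3]=1 (border 'b')
j=4 s[j]='a': π[4]=2 (border 'ba')
j=5 s[j]='b': k: 2→0; π[5]=1 (border 'b')
j=6 s[j]='a': π[6]=2 (border 'ba')
j=7 s[j]='b': k: 2→0; π[7]=1 (border 'b')
j=8 s[j]='a': π[8]=2 (border 'ba')
j=9 s[j]='b': k: 2→0; π[9]=1 (border 'b')
j=10 s[j]='a': π[10]=2 (border 'ba')
j=11 s[j]='b': k: 2→0; π[11]=1 (border 'b')
j=12 s[j]='b': k: 1→0; π[12]=1 (border 'b')
j=13 s[j]='b': k: 1→0; π[13]=1 (border 'b')
j=14 s[j]='b': k: 1→0; π[14]=1 (border 'b')
j=15 s[j]='b': k: 1→0; π[15]=1 (border 'b')
j=16 s[j]='a': π[16]=2 (border 'ba')
j=17 s[j]='a': π[17]=3 (border 'baa')
j=18 s[j]='b': π[18]=4 (border 'baab')
j=19 s[j]='b': k: 4→1→0; π[19]=1 (border 'b')
j=20 s[j]='a': π[20]=2 (border 'ba')
j=21 s[j]='a': π[21]=3 (border 'baa')
j=22 s[j]='b': π[22]=4 (border 'baab')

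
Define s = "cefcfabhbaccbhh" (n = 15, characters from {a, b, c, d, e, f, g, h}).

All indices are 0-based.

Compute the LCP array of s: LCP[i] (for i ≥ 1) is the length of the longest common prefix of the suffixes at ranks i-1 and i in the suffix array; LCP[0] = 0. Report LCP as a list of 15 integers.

rank | idx | suffix
   0 |   5 | abhbaccbhh
   1 |   9 | accbhh
   2 |   8 | baccbhh
   3 |   6 | bhbaccbhh
   4 |  12 | bhh
   5 |  11 | cbhh
   6 |  10 | ccbhh
   7 |   0 | cefcfabhbaccbhh
   8 |   3 | cfabhbaccbhh
   9 |   1 | efcfabhbaccbhh
  10 |   4 | fabhbaccbhh
  11 |   2 | fcfabhbaccbhh
  12 |  14 | h
  13 |   7 | hbaccbhh
  14 |  13 | hh

SA = [5, 9, 8, 6, 12, 11, 10, 0, 3, 1, 4, 2, 14, 7, 13]
[i] adj suffixes → lcp
  [1] 5/9 → 1 ('a')
  [2] 9/8 → 0 ('')
  [3] 8/6 → 1 ('b')
  [4] 6/12 → 2 ('bh')
  [5] 12/11 → 0 ('')
  [6] 11/10 → 1 ('c')
  [7] 10/0 → 1 ('c')
  [8] 0/3 → 1 ('c')
  [9] 3/1 → 0 ('')
  [10] 1/4 → 0 ('')
  [11] 4/2 → 1 ('f')
  [12] 2/14 → 0 ('')
  [13] 14/7 → 1 ('h')
  [14] 7/13 → 1 ('h')

[0, 1, 0, 1, 2, 0, 1, 1, 1, 0, 0, 1, 0, 1, 1]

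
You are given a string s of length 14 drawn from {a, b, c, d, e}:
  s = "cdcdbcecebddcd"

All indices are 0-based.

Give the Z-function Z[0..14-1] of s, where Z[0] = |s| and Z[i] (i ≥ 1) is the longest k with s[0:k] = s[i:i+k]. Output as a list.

Z[0]=14
i=1: i≥r, start 0; Z[1]=0
i=2: i≥r, start 0; Z[2]=2 grow→box=[2,4)
i=3: min(r-i=1, Z[1]=0)=0; Z[3]=0
i=4: i≥r, start 0; Z[4]=0
i=5: i≥r, start 0; Z[5]=1 grow→box=[5,6)
i=6: i≥r, start 0; Z[6]=0
i=7: i≥r, start 0; Z[7]=1 grow→box=[7,8)
i=8: i≥r, start 0; Z[8]=0
i=9: i≥r, start 0; Z[9]=0
i=10: i≥r, start 0; Z[10]=0
i=11: i≥r, start 0; Z[11]=0
i=12: i≥r, start 0; Z[12]=2 grow→box=[12,14)
i=13: min(r-i=1, Z[1]=0)=0; Z[13]=0

[14, 0, 2, 0, 0, 1, 0, 1, 0, 0, 0, 0, 2, 0]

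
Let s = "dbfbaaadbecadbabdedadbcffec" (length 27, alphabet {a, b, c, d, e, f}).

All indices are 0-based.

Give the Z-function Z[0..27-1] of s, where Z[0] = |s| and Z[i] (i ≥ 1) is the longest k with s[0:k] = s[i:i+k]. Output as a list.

Z[0]=27
i=1: outside box; Z[1]=0
i=2: outside box; Z[2]=0
i=3: outside box; Z[3]=0
i=4: outside box; Z[4]=0
i=5: outside box; Z[5]=0
i=6: outside box; Z[6]=0
i=7: outside box; Z[7]=2 grow→box=[7,9)
i=8: min(r-i=1, Z[1]=0)=0; Z[8]=0
i=9: outside box; Z[9]=0
i=10: outside box; Z[10]=0
i=11: outside box; Z[11]=0
i=12: outside box; Z[12]=2 grow→box=[12,14)
i=13: min(r-i=1, Z[1]=0)=0; Z[13]=0
i=14: outside box; Z[14]=0
i=15: outside box; Z[15]=0
i=16: outside box; Z[16]=1 grow→box=[16,17)
i=17: outside box; Z[17]=0
i=18: outside box; Z[18]=1 grow→box=[18,19)
i=19: outside box; Z[19]=0
i=20: outside box; Z[20]=2 grow→box=[20,22)
i=21: min(r-i=1, Z[1]=0)=0; Z[21]=0
i=22: outside box; Z[22]=0
i=23: outside box; Z[23]=0
i=24: outside box; Z[24]=0
i=25: outside box; Z[25]=0
i=26: outside box; Z[26]=0

[27, 0, 0, 0, 0, 0, 0, 2, 0, 0, 0, 0, 2, 0, 0, 0, 1, 0, 1, 0, 2, 0, 0, 0, 0, 0, 0]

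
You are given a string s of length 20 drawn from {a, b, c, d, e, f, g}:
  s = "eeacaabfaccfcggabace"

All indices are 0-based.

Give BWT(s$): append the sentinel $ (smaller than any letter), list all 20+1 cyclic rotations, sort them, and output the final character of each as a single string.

ecgaefbaaaaacfce$bcgc

rank  rotation               last
    0  $eeacaabfaccfcggabace  e
    1  aabfaccfcggabace$eeac  c
    2  abace$eeacaabfaccfcgg  g
    3  abfaccfcggabace$eeaca  a
    4  acaabfaccfcggabace$ee  e
    5  accfcggabace$eeacaabf  f
    6  ace$eeacaabfaccfcggab  b
    7  bace$eeacaabfaccfcgga  a
    8  bfaccfcggabace$eeacaa  a
    9  caabfaccfcggabace$eea  a
   10  ccfcggabace$eeacaabfa  a
   11  ce$eeacaabfaccfcggaba  a
   12  cfcggabace$eeacaabfac  c
   13  cggabace$eeacaabfaccf  f
   14  e$eeacaabfaccfcggabac  c
   15  eacaabfaccfcggabace$e  e
   16  eeacaabfaccfcggabace$  $
   17  faccfcggabace$eeacaab  b
   18  fcggabace$eeacaabfacc  c
   19  gabace$eeacaabfaccfcg  g
   20  ggabace$eeacaabfaccfc  c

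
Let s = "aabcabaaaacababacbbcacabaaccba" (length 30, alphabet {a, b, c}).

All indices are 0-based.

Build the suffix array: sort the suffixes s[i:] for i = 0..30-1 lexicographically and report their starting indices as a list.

[29, 6, 7, 0, 8, 24, 4, 22, 11, 13, 1, 20, 9, 15, 25, 28, 5, 23, 12, 14, 17, 2, 18, 3, 21, 10, 19, 27, 16, 26]

rank→(start, suffix):
  0 → (29, 'a')
  1 → (6, 'aaaacababacbbcacabaaccba')
  2 → (7, 'aaacababacbbcacabaaccba')
  3 → (0, 'aabcabaaaacababacbbcacabaaccba')
  4 → (8, 'aacababacbbcacabaaccba')
  5 → (24, 'aaccba')
  6 → (4, 'abaaaacababacbbcacabaaccba')
  7 → (22, 'abaaccba')
  8 → (11, 'ababacbbcacabaaccba')
  9 → (13, 'abacbbcacabaaccba')
  10 → (1, 'abcabaaaacababacbbcacabaaccba')
  11 → (20, 'acabaaccba')
  12 → (9, 'acababacbbcacabaaccba')
  13 → (15, 'acbbcacabaaccba')
  14 → (25, 'accba')
  15 → (28, 'ba')
  16 → (5, 'baaaacababacbbcacabaaccba')
  17 → (23, 'baaccba')
  18 → (12, 'babacbbcacabaaccba')
  19 → (14, 'bacbbcacabaaccba')
  20 → (17, 'bbcacabaaccba')
  21 → (2, 'bcabaaaacababacbbcacabaaccba')
  22 → (18, 'bcacabaaccba')
  23 → (3, 'cabaaaacababacbbcacabaaccba')
  24 → (21, 'cabaaccba')
  25 → (10, 'cababacbbcacabaaccba')
  26 → (19, 'cacabaaccba')
  27 → (27, 'cba')
  28 → (16, 'cbbcacabaaccba')
  29 → (26, 'ccba')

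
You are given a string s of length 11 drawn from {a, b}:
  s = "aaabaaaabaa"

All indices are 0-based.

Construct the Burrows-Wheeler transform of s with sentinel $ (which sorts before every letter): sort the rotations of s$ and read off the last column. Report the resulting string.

rank  rotation      last
    0  $aaabaaaabaa  a
    1  a$aaabaaaaba  a
    2  aa$aaabaaaab  b
    3  aaaabaa$aaab  b
    4  aaabaa$aaaba  a
    5  aaabaaaabaa$  $
    6  aabaa$aaabaa  a
    7  aabaaaabaa$a  a
    8  abaa$aaabaaa  a
    9  abaaaabaa$aa  a
   10  baa$aaabaaaa  a
   11  baaaabaa$aaa  a

aabba$aaaaaa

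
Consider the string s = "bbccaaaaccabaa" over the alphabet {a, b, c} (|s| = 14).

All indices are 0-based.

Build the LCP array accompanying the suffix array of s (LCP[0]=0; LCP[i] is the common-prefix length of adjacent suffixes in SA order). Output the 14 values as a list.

[0, 1, 2, 3, 2, 1, 1, 0, 1, 1, 0, 2, 1, 3]

sorted suffixes:
  #0 SA[0]=13  'a'
  #1 SA[1]=12  'aa'
  #2 SA[2]=4  'aaaaccabaa'
  #3 SA[3]=5  'aaaccabaa'
  #4 SA[4]=6  'aaccabaa'
  #5 SA[5]=10  'abaa'
  #6 SA[6]=7  'accabaa'
  #7 SA[7]=11  'baa'
  #8 SA[8]=0  'bbccaaaaccabaa'
  #9 SA[9]=1  'bccaaaaccabaa'
  #10 SA[10]=3  'caaaaccabaa'
  #11 SA[11]=9  'cabaa'
  #12 SA[12]=2  'ccaaaaccabaa'
  #13 SA[13]=8  'ccabaa'

SA = [13, 12, 4, 5, 6, 10, 7, 11, 0, 1, 3, 9, 2, 8]
[i] adj suffixes → lcp
  [1] 13/12 → 1 ('a')
  [2] 12/4 → 2 ('aa')
  [3] 4/5 → 3 ('aaa')
  [4] 5/6 → 2 ('aa')
  [5] 6/10 → 1 ('a')
  [6] 10/7 → 1 ('a')
  [7] 7/11 → 0 ('')
  [8] 11/0 → 1 ('b')
  [9] 0/1 → 1 ('b')
  [10] 1/3 → 0 ('')
  [11] 3/9 → 2 ('ca')
  [12] 9/2 → 1 ('c')
  [13] 2/8 → 3 ('cca')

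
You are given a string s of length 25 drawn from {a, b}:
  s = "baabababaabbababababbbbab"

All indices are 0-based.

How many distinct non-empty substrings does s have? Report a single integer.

244

rank | idx | suffix
   0 |   1 | aabababaabbababababbbbab
   1 |   8 | aabbababababbbbab
   2 |  23 | ab
   3 |   6 | abaabbababababbbbab
   4 |   4 | ababaabbababababbbbab
   5 |   2 | abababaabbababababbbbab
   6 |  12 | ababababbbbab
   7 |  14 | abababbbbab
   8 |  16 | ababbbbab
   9 |   9 | abbababababbbbab
  10 |  18 | abbbbab
  11 |  24 | b
  12 |   0 | baabababaabbababababbbbab
  13 |   7 | baabbababababbbbab
  14 |  22 | bab
  15 |   5 | babaabbababababbbbab
  16 |   3 | bababaabbababababbbbab
  17 |  11 | bababababbbbab
  18 |  13 | babababbbbab
  19 |  15 | bababbbbab
  20 |  17 | babbbbab
  21 |  21 | bbab
  22 |  10 | bbababababbbbab
  23 |  20 | bbbab
  24 |  19 | bbbbab

SA = [1, 8, 23, 6, 4, 2, 12, 14, 16, 9, 18, 24, 0, 7, 22, 5, 3, 11, 13, 15, 17, 21, 10, 20, 19]
[i] adj suffixes → lcp
  [1] 1/8 → 3 ('aab')
  [2] 8/23 → 1 ('a')
  [3] 23/6 → 2 ('ab')
  [4] 6/4 → 3 ('aba')
  [5] 4/2 → 5 ('ababa')
  [6] 2/12 → 7 ('abababa')
  [7] 12/14 → 6 ('ababab')
  [8] 14/16 → 4 ('abab')
  [9] 16/9 → 2 ('ab')
  [10] 9/18 → 3 ('abb')
  [11] 18/24 → 0 ('')
  [12] 24/0 → 1 ('b')
  [13] 0/7 → 4 ('baab')
  [14] 7/22 → 2 ('ba')
  [15] 22/5 → 3 ('bab')
  [16] 5/3 → 4 ('baba')
  [17] 3/11 → 6 ('bababa')
  [18] 11/13 → 7 ('bababab')
  [19] 13/15 → 5 ('babab')
  [20] 15/17 → 3 ('bab')
  [21] 17/21 → 1 ('b')
  [22] 21/10 → 4 ('bbab')
  [23] 10/20 → 2 ('bb')
  [24] 20/19 → 3 ('bbb')

n(n+1)/2 = 25·26/2 = 325
Σ LCP = 0 + 3 + 1 + 2 + 3 + 5 + 7 + 6 + 4 + 2 + 3 + 0 + 1 + 4 + 2 + 3 + 4 + 6 + 7 + 5 + 3 + 1 + 4 + 2 + 3 = 81
distinct = 325 − 81 = 244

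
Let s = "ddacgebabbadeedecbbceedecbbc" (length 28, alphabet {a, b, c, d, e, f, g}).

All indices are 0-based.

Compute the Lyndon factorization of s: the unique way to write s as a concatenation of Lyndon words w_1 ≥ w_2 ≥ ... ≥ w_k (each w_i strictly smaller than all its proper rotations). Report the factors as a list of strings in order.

emit factor 1: 'd' (i=0, period=1)
emit factor 2: 'd' (i=1, period=1)
emit factor 3: 'acgeb' (i=2, period=5)
emit factor 4: 'abbadeedecbbceedecbbc' (i=7, period=21)

["d", "d", "acgeb", "abbadeedecbbceedecbbc"]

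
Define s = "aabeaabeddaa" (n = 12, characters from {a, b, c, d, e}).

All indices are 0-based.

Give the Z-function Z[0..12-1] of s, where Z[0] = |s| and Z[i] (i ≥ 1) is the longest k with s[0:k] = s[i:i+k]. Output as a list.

Z[0]=12
i=1: outside box; Z[1]=1 extend→box=[1,2)
i=2: outside box; Z[2]=0
i=3: outside box; Z[3]=0
i=4: outside box; Z[4]=4 extend→box=[4,8)
i=5: min(r-i=3, Z[1]=1)=1; Z[5]=1
i=6: min(r-i=2, Z[2]=0)=0; Z[6]=0
i=7: min(r-i=1, Z[3]=0)=0; Z[7]=0
i=8: outside box; Z[8]=0
i=9: outside box; Z[9]=0
i=10: outside box; Z[10]=2 extend→box=[10,12)
i=11: min(r-i=1, Z[1]=1)=1; Z[11]=1

[12, 1, 0, 0, 4, 1, 0, 0, 0, 0, 2, 1]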